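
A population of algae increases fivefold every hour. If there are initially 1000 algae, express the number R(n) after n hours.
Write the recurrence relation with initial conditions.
Each hour multiplies the count by 5, so the count after n hours depends only on the count after n-1 hours: R(n) = 5 × R(n-1). The starting count gives R(0) = 1000.
Unrolling n times gives the closed form R(n) = 1000 × 5ⁿ.

R(n) = 5 × R(n-1), R(0) = 1000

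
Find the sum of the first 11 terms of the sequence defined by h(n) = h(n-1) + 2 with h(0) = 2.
Computing the sequence terms: 2, 4, 6, 8, 10, 12, 14, 16, 18, 20, 22
Adding these values together:

132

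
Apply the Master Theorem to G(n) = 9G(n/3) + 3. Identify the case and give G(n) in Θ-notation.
Master Theorem template: G(n) = a·G(n/b) + f(n).
Here: a=9, b=3, f(n)=3
Compute log_b(a) = log_3(9) = 2.
f(n) = 3 = O(n^(2-ε)) with ε = 2. Case 1: G(n) = Θ(n^log_b(a)) = Θ(n^2).

Case 1: G(n) = Θ(n^2)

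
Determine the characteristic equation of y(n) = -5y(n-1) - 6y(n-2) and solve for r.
Substitute y(n) = rⁿ and divide through by rⁿ⁻²: r² + 5r + 6 = 0
Factor: (r + 3)(r + 2) = 0, so r = -3, -2.
General solution: y(n) = A·(-3)ⁿ + B·(-2)ⁿ

Characteristic: r² + 5r + 6 = 0, Roots: r = -3, -2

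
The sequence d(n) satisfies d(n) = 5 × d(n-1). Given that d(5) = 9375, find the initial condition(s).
In general d(n) = 5ⁿ · d(0). At n = 5: d(0) = d(5) / 5^5 = 9375 / 3125 = 3.

d(0) = 3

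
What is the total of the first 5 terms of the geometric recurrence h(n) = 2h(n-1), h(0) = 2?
Computing the sequence terms: 2, 4, 8, 16, 32
Adding these values together:

62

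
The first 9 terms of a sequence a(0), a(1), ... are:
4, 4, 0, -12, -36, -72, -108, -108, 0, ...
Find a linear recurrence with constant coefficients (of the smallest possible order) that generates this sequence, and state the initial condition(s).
Look for the lowest-order linear relation among consecutive terms.
Observation: a(n) - 3·a(n-1) - (-3)·a(n-2) = 0 holds for the shown terms, and no order-1 relation a(n) = α·a(n-1) + β fits.
Check at n=3: 3·0 + (-3)·4 = -12. ✓

a(n) = 3a(n-1) - 3a(n-2), a(0) = 4, a(1) = 4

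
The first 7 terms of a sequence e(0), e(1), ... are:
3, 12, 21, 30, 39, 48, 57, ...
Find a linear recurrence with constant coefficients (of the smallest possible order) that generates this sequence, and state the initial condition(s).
Look for the lowest-order linear relation among consecutive terms.
Observation: consecutive differences are constant (= 9).
Check at n=2: 1·12 + 9 = 21. ✓

e(n) = e(n-1) + 9, e(0) = 3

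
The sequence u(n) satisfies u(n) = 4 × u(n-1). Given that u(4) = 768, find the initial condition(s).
In general u(n) = 4ⁿ · u(0). At n = 4: u(0) = u(4) / 4^4 = 768 / 256 = 3.

u(0) = 3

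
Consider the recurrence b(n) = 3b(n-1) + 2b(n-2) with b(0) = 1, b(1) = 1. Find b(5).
Computing the sequence terms:
1, 1, 5, 17, 61, 217

217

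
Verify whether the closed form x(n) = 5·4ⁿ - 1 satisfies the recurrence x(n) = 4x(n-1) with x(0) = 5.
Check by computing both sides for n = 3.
From the recurrence with x(0) = 5:
  x(0) = 5, x(1) = 20, x(2) = 80, x(3) = 320
  so the recurrence gives x(3) = 320.
From the proposed closed form x(n) = 5·4ⁿ - 1:
  x(3) = 319.
The recurrence gives 320 but the closed form gives 319, so the closed form does not satisfy the recurrence.

No, the closed form is incorrect.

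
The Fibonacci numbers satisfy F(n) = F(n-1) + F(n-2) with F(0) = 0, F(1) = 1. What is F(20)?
Computing the sequence terms:
0, 1, 1, 2, 3, 5, 8, 13, 21, 34, 55, 89, 144, 233, 377, 610, 987, 1597, 2584, 4181, 6765

6765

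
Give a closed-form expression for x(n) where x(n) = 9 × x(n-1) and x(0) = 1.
Recurrence: x(n) = 9 × x(n-1), initial: x(0) = 1.
Each term is 9 times the previous, so this is geometric with ratio 9. After n steps: x(n) = x(0)·9ⁿ = 9ⁿ.

x(n) = 9ⁿ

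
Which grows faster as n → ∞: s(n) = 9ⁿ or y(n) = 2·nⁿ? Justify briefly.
Comparing growth rates:
Growth-rate hierarchy: log n ≺ any polynomial ≺ any exponential cⁿ (c>1) ≺ n! ≺ nⁿ.
super-exponential nⁿ dominates exponential base 9 asymptotically.

y(n) grows faster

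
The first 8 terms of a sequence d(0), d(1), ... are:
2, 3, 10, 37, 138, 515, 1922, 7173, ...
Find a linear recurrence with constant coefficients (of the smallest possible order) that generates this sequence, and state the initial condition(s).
Look for the lowest-order linear relation among consecutive terms.
Observation: d(n) - 4·d(n-1) - (-1)·d(n-2) = 0 holds for the shown terms, and no order-1 relation d(n) = α·d(n-1) + β fits.
Check at n=3: 4·10 + (-1)·3 = 37. ✓

d(n) = 4d(n-1) - d(n-2), d(0) = 2, d(1) = 3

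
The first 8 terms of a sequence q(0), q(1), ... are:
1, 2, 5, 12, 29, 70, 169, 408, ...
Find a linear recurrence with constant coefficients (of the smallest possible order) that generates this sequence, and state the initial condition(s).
Look for the lowest-order linear relation among consecutive terms.
Observation: q(n) - 2·q(n-1) - (1)·q(n-2) = 0 holds for the shown terms, and no order-1 relation q(n) = α·q(n-1) + β fits.
Check at n=3: 2·5 + (1)·2 = 12. ✓

q(n) = 2q(n-1) + q(n-2), q(0) = 1, q(1) = 2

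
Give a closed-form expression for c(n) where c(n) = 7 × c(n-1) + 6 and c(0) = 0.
Recurrence: c(n) = 7 × c(n-1) + 6, initial: c(0) = 0.
Try c(n) = A·7ⁿ + C. Substituting: A·7ⁿ + C = 7(A·7ⁿ⁻¹ + C) + 6 = A·7ⁿ + 7C + 6, so C = 7C + 6, giving C = -1. Then c(0) = A - 1 = 0 gives A = 1.

c(n) = 7ⁿ - 1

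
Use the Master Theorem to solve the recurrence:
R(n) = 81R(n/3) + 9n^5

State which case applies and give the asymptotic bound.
Master Theorem template: R(n) = a·R(n/b) + f(n).
Here: a=81, b=3, f(n)=9n^5
Compute log_b(a) = log_3(81) = 4.
f(n) = 9n^5 = Ω(n^(4+ε)) with ε = 1, and the regularity condition holds (a·f(n/b) = (a/b^5)·f(n) with a/b^5 = 3^-1 < 1). Case 3: R(n) = Θ(f(n)) = Θ(n^5).

Case 3: R(n) = Θ(n^5)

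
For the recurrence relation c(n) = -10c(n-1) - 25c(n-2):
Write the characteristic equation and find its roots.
Substitute c(n) = rⁿ and divide through by rⁿ⁻²: r² + 10r + 25 = 0
Factor: (r + 5)² = 0, so r = -5 (double root).
General solution: c(n) = (A + Bn)·(-5)ⁿ

Characteristic: r² + 10r + 25 = 0, Roots: r = -5 (double root)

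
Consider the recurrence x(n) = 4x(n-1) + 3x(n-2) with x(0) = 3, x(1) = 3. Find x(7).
Computing the sequence terms:
3, 3, 21, 93, 435, 2019, 9381, 43581

43581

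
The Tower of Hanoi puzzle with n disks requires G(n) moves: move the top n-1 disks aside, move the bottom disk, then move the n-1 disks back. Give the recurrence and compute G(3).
Moving n disks = move the top n-1 disks aside (G(n-1) moves) + move the largest disk (1 move) + move the n-1 disks back on top (G(n-1) moves), so G(n) = 2G(n-1) + 1, with G(1) = 1 (a single disk takes one move).
First terms: 1, 3, 7, … — each is one less than a power of 2. Indeed G(n) + 1 = 2(G(n-1) + 1) with G(1) + 1 = 2, so G(n) + 1 = 2ⁿ and G(n) = 2ⁿ - 1.
Hence G(3) = 2^3 - 1 = 8 - 1 = 7.

G(n) = 2G(n-1) + 1, G(1) = 1; G(3) = 7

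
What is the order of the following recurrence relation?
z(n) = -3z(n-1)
The order is the largest lag k for which z(n-k) appears. Here the deepest term is z(n-1), so the order is 1.

Order 1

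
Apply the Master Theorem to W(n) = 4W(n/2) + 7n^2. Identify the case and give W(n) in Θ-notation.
Master Theorem template: W(n) = a·W(n/b) + f(n).
Here: a=4, b=2, f(n)=7n^2
Compute log_b(a) = log_2(4) = 2.
f(n) = 7n^2 = Θ(n^2). Case 2: W(n) = Θ(n^2 log n).

Case 2: W(n) = Θ(n^2 log n)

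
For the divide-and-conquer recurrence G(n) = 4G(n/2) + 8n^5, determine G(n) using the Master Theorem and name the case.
Master Theorem template: G(n) = a·G(n/b) + f(n).
Here: a=4, b=2, f(n)=8n^5
Compute log_b(a) = log_2(4) = 2.
f(n) = 8n^5 = Ω(n^(2+ε)) with ε = 3, and the regularity condition holds (a·f(n/b) = (a/b^5)·f(n) with a/b^5 = 2^-3 < 1). Case 3: G(n) = Θ(f(n)) = Θ(n^5).

Case 3: G(n) = Θ(n^5)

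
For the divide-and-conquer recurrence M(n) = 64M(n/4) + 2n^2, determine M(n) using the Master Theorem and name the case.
Master Theorem template: M(n) = a·M(n/b) + f(n).
Here: a=64, b=4, f(n)=2n^2
Compute log_b(a) = log_4(64) = 3.
f(n) = 2n^2 = O(n^(3-ε)) with ε = 1. Case 1: M(n) = Θ(n^log_b(a)) = Θ(n^3).

Case 1: M(n) = Θ(n^3)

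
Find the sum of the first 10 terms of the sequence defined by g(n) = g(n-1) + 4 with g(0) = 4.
Computing the sequence terms: 4, 8, 12, 16, 20, 24, 28, 32, 36, 40
Adding these values together:

220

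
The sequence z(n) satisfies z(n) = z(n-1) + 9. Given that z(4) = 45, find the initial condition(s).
z(4) = z(0) + 4·9, so z(0) = 45 - 36 = 9.

z(0) = 9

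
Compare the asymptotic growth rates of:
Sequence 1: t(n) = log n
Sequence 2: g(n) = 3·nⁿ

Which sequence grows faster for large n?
Comparing growth rates:
Growth-rate hierarchy: log n ≺ any polynomial ≺ any exponential cⁿ (c>1) ≺ n! ≺ nⁿ.
super-exponential nⁿ dominates logarithmic asymptotically.

g(n) grows faster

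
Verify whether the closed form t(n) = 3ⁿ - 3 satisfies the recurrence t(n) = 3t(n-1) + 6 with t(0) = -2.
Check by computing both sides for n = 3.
From the recurrence with t(0) = -2:
  t(0) = -2, t(1) = 0, t(2) = 6, t(3) = 24
  so the recurrence gives t(3) = 24.
From the proposed closed form t(n) = 3ⁿ - 3:
  t(3) = 24.
Both sides give 24 at n = 3, and the initial condition(s) match, so the closed form is consistent.

Yes, the closed form is correct.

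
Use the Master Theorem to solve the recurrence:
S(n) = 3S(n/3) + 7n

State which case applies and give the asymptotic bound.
Master Theorem template: S(n) = a·S(n/b) + f(n).
Here: a=3, b=3, f(n)=7n
Compute log_b(a) = log_3(3) = 1.
f(n) = 7n = Θ(n). Case 2: S(n) = Θ(n log n).

Case 2: S(n) = Θ(n log n)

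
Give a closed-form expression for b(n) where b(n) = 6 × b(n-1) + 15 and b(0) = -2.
Recurrence: b(n) = 6 × b(n-1) + 15, initial: b(0) = -2.
Try b(n) = A·6ⁿ + C. Substituting: A·6ⁿ + C = 6(A·6ⁿ⁻¹ + C) + 15 = A·6ⁿ + 6C + 15, so C = 6C + 15, giving C = -3. Then b(0) = A - 3 = -2 gives A = 1.

b(n) = 6ⁿ - 3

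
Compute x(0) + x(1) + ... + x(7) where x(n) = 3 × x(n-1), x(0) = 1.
Computing the sequence terms: 1, 3, 9, 27, 81, 243, 729, 2187
Adding these values together:

3280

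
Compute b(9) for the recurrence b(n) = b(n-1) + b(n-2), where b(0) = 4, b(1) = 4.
Computing the sequence terms:
4, 4, 8, 12, 20, 32, 52, 84, 136, 220

220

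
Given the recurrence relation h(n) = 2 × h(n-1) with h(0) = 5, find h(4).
Computing step by step:
h(0) = 5
h(1) = 2 × 5 = 10
h(2) = 2 × 10 = 20
h(3) = 2 × 20 = 40
h(4) = 2 × 40 = 80

80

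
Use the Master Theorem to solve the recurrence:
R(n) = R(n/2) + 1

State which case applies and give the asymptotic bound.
Master Theorem template: R(n) = a·R(n/b) + f(n).
Here: a=1, b=2, f(n)=1
Compute log_b(a) = log_2(1) = 0.
f(n) = 1 = Θ(1). Case 2: R(n) = Θ(log n).

Case 2: R(n) = Θ(log n)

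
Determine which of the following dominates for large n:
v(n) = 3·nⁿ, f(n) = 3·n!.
Comparing growth rates:
Growth-rate hierarchy: log n ≺ any polynomial ≺ any exponential cⁿ (c>1) ≺ n! ≺ nⁿ.
super-exponential nⁿ dominates factorial asymptotically.

v(n) grows faster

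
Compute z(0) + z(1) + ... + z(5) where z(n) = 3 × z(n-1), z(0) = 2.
Computing the sequence terms: 2, 6, 18, 54, 162, 486
Adding these values together:

728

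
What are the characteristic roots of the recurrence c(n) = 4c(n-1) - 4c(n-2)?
Substitute c(n) = rⁿ and divide through by rⁿ⁻²: r² - 4r + 4 = 0
Factor: (r - 2)² = 0, so r = 2 (double root).
General solution: c(n) = (A + Bn)·2ⁿ

Characteristic: r² - 4r + 4 = 0, Roots: r = 2 (double root)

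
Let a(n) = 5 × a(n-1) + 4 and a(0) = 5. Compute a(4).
Computing step by step:
a(0) = 5
a(1) = 5 × 5 + 4 = 29
a(2) = 5 × 29 + 4 = 149
a(3) = 5 × 149 + 4 = 749
a(4) = 5 × 749 + 4 = 3749

3749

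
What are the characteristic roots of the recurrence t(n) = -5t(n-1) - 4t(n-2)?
Substitute t(n) = rⁿ and divide through by rⁿ⁻²: r² + 5r + 4 = 0
Factor: (r + 1)(r + 4) = 0, so r = -1, -4.
General solution: t(n) = A·(-1)ⁿ + B·(-4)ⁿ

Characteristic: r² + 5r + 4 = 0, Roots: r = -1, -4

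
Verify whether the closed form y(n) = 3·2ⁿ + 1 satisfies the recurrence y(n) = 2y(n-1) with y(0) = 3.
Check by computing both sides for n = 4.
From the recurrence with y(0) = 3:
  y(0) = 3, y(1) = 6, y(2) = 12, y(3) = 24, y(4) = 48
  so the recurrence gives y(4) = 48.
From the proposed closed form y(n) = 3·2ⁿ + 1:
  y(4) = 49.
The recurrence gives 48 but the closed form gives 49, so the closed form does not satisfy the recurrence.

No, the closed form is incorrect.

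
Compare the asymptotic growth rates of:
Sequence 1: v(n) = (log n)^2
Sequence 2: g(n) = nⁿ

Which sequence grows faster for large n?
Comparing growth rates:
Growth-rate hierarchy: log n ≺ any polynomial ≺ any exponential cⁿ (c>1) ≺ n! ≺ nⁿ.
super-exponential nⁿ dominates polylogarithmic (log n)^2 asymptotically.

g(n) grows faster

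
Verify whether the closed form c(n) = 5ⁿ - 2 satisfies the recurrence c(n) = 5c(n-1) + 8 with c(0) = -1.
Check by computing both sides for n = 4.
From the recurrence with c(0) = -1:
  c(0) = -1, c(1) = 3, c(2) = 23, c(3) = 123, c(4) = 623
  so the recurrence gives c(4) = 623.
From the proposed closed form c(n) = 5ⁿ - 2:
  c(4) = 623.
Both sides give 623 at n = 4, and the initial condition(s) match, so the closed form is consistent.

Yes, the closed form is correct.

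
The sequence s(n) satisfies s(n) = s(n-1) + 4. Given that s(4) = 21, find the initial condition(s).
s(4) = s(0) + 4·4, so s(0) = 21 - 16 = 5.

s(0) = 5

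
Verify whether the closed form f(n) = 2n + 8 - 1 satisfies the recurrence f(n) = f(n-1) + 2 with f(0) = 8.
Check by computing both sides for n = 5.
From the recurrence with f(0) = 8:
  f(0) = 8, f(1) = 10, f(2) = 12, f(3) = 14, f(4) = 16, f(5) = 18
  so the recurrence gives f(5) = 18.
From the proposed closed form f(n) = 2n + 8 - 1:
  f(5) = 17.
The recurrence gives 18 but the closed form gives 17, so the closed form does not satisfy the recurrence.

No, the closed form is incorrect.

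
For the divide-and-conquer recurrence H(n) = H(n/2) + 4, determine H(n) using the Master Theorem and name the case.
Master Theorem template: H(n) = a·H(n/b) + f(n).
Here: a=1, b=2, f(n)=4
Compute log_b(a) = log_2(1) = 0.
f(n) = 4 = Θ(1). Case 2: H(n) = Θ(log n).

Case 2: H(n) = Θ(log n)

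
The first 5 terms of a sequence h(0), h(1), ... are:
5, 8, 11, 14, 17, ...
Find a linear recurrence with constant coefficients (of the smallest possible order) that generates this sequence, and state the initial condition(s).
Look for the lowest-order linear relation among consecutive terms.
Observation: consecutive differences are constant (= 3).
Check at n=2: 1·8 + 3 = 11. ✓

h(n) = h(n-1) + 3, h(0) = 5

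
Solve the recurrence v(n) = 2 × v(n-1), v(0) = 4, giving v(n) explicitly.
Recurrence: v(n) = 2 × v(n-1), initial: v(0) = 4.
Each term is 2 times the previous, so this is geometric with ratio 2. After n steps: v(n) = v(0)·2ⁿ = 4·2ⁿ.

v(n) = 4·2ⁿ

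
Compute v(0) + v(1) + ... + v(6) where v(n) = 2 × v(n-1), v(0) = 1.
Computing the sequence terms: 1, 2, 4, 8, 16, 32, 64
Adding these values together:

127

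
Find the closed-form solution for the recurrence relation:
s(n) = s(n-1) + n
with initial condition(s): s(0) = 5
Recurrence: s(n) = s(n-1) + n, initial: s(0) = 5.
Telescoping: s(n) = s(0) + Σᵢ₌₁ⁿ i = 5 + n(n+1)/2.

s(n) = n(n+1)/2 + 5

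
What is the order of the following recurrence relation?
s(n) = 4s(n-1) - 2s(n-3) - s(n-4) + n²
The order is the largest lag k for which s(n-k) appears. Here the deepest term is s(n-4) (the n² term is non-homogeneous and does not affect the order), so the order is 4.

Order 4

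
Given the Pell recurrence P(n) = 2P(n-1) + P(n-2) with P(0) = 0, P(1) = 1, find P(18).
Computing the sequence terms:
0, 1, 2, 5, 12, 29, 70, 169, 408, 985, 2378, 5741, 13860, 33461, 80782, 195025, 470832, 1136689, 2744210

2744210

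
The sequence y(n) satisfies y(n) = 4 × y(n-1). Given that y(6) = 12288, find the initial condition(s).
In general y(n) = 4ⁿ · y(0). At n = 6: y(0) = y(6) / 4^6 = 12288 / 4096 = 3.

y(0) = 3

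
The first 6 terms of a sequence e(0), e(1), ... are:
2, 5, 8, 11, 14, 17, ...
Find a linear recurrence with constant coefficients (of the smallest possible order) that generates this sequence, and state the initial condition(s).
Look for the lowest-order linear relation among consecutive terms.
Observation: consecutive differences are constant (= 3).
Check at n=2: 1·5 + 3 = 8. ✓

e(n) = e(n-1) + 3, e(0) = 2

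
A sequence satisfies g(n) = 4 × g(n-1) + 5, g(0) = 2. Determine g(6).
Computing step by step:
g(0) = 2
g(1) = 4 × 2 + 5 = 13
g(2) = 4 × 13 + 5 = 57
g(3) = 4 × 57 + 5 = 233
g(4) = 4 × 233 + 5 = 937
g(5) = 4 × 937 + 5 = 3753
g(6) = 4 × 3753 + 5 = 15017

15017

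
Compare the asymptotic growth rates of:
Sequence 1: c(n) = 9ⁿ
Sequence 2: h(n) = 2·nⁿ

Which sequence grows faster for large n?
Comparing growth rates:
Growth-rate hierarchy: log n ≺ any polynomial ≺ any exponential cⁿ (c>1) ≺ n! ≺ nⁿ.
super-exponential nⁿ dominates exponential base 9 asymptotically.

h(n) grows faster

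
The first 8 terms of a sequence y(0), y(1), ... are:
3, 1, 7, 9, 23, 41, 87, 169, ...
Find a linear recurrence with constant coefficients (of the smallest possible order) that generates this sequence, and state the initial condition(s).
Look for the lowest-order linear relation among consecutive terms.
Observation: y(n) - 1·y(n-1) - (2)·y(n-2) = 0 holds for the shown terms, and no order-1 relation y(n) = α·y(n-1) + β fits.
Check at n=3: 1·7 + (2)·1 = 9. ✓

y(n) = y(n-1) + 2y(n-2), y(0) = 3, y(1) = 1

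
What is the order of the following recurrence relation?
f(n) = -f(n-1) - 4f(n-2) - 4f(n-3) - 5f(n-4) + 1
The order is the largest lag k for which f(n-k) appears. Here the deepest term is f(n-4) (the 1 term is non-homogeneous and does not affect the order), so the order is 4.

Order 4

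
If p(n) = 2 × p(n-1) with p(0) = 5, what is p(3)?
Computing step by step:
p(0) = 5
p(1) = 2 × 5 = 10
p(2) = 2 × 10 = 20
p(3) = 2 × 20 = 40

40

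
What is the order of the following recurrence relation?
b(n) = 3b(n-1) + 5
The order is the largest lag k for which b(n-k) appears. Here the deepest term is b(n-1) (the 5 term is non-homogeneous and does not affect the order), so the order is 1.

Order 1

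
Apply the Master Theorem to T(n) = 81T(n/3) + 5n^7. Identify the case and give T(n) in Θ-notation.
Master Theorem template: T(n) = a·T(n/b) + f(n).
Here: a=81, b=3, f(n)=5n^7
Compute log_b(a) = log_3(81) = 4.
f(n) = 5n^7 = Ω(n^(4+ε)) with ε = 3, and the regularity condition holds (a·f(n/b) = (a/b^7)·f(n) with a/b^7 = 3^-3 < 1). Case 3: T(n) = Θ(f(n)) = Θ(n^7).

Case 3: T(n) = Θ(n^7)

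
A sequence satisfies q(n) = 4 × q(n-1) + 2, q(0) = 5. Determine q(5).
Computing step by step:
q(0) = 5
q(1) = 4 × 5 + 2 = 22
q(2) = 4 × 22 + 2 = 90
q(3) = 4 × 90 + 2 = 362
q(4) = 4 × 362 + 2 = 1450
q(5) = 4 × 1450 + 2 = 5802

5802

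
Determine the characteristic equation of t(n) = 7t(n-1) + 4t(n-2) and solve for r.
Substitute t(n) = rⁿ and divide through by rⁿ⁻²: r² - 7r - 4 = 0
Discriminant: 7² + 4·4 = 65, not a perfect square, so by the quadratic formula r = (7 ± √65)/2.
General solution: t(n) = A·r₁ⁿ + B·r₂ⁿ where r₁,r₂ = (7 ± √65)/2

Characteristic: r² - 7r - 4 = 0, Roots: r = (7 ± √65)/2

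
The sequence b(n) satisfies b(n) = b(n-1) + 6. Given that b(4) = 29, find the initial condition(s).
b(4) = b(0) + 4·6, so b(0) = 29 - 24 = 5.

b(0) = 5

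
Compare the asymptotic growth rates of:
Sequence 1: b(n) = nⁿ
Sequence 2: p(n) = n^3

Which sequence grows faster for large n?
Comparing growth rates:
Growth-rate hierarchy: log n ≺ any polynomial ≺ any exponential cⁿ (c>1) ≺ n! ≺ nⁿ.
super-exponential nⁿ dominates polynomial degree 3 asymptotically.

b(n) grows faster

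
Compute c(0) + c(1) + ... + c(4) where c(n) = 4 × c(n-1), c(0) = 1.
Computing the sequence terms: 1, 4, 16, 64, 256
Adding these values together:

341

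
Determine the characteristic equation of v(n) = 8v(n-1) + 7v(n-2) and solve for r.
Substitute v(n) = rⁿ and divide through by rⁿ⁻²: r² - 8r - 7 = 0
Discriminant: 8² + 4·7 = 92, not a perfect square, so by the quadratic formula r = (8 ± √92)/2.
General solution: v(n) = A·r₁ⁿ + B·r₂ⁿ where r₁,r₂ = (8 ± √92)/2

Characteristic: r² - 8r - 7 = 0, Roots: r = (8 ± √92)/2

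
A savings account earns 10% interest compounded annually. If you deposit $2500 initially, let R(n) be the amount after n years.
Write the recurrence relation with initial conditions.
Each year the balance grows by 10%, i.e. is multiplied by 1 + 10/100 = 1.1, so R(n) = 1.1 × R(n-1). The initial deposit gives R(0) = 2500.
Unrolling gives the closed form R(n) = 2500 × (1.1)ⁿ.

R(n) = 1.1 × R(n-1), R(0) = 2500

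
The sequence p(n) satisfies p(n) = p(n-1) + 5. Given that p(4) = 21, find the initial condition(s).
p(4) = p(0) + 4·5, so p(0) = 21 - 20 = 1.

p(0) = 1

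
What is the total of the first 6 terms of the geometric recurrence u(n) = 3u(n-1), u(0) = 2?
Computing the sequence terms: 2, 6, 18, 54, 162, 486
Adding these values together:

728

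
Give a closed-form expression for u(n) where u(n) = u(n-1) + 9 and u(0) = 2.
Recurrence: u(n) = u(n-1) + 9, initial: u(0) = 2.
Each step adds 9, so u(n) = u(0) + 9n = 9n + 2.

u(n) = 9n + 2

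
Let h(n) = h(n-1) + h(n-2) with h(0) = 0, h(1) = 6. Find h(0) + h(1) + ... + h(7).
Computing the sequence terms: 0, 6, 6, 12, 18, 30, 48, 78
Adding these values together:

198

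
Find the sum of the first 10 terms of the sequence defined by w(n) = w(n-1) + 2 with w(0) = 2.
Computing the sequence terms: 2, 4, 6, 8, 10, 12, 14, 16, 18, 20
Adding these values together:

110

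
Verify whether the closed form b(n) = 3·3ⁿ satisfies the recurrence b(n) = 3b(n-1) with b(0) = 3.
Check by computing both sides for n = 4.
From the recurrence with b(0) = 3:
  b(0) = 3, b(1) = 9, b(2) = 27, b(3) = 81, b(4) = 243
  so the recurrence gives b(4) = 243.
From the proposed closed form b(n) = 3·3ⁿ:
  b(4) = 243.
Both sides give 243 at n = 4, and the initial condition(s) match, so the closed form is consistent.

Yes, the closed form is correct.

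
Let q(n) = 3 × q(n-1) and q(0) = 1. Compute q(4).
Computing step by step:
q(0) = 1
q(1) = 3 × 1 = 3
q(2) = 3 × 3 = 9
q(3) = 3 × 9 = 27
q(4) = 3 × 27 = 81

81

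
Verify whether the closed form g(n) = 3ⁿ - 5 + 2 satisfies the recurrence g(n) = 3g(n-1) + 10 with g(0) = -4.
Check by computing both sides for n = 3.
From the recurrence with g(0) = -4:
  g(0) = -4, g(1) = -2, g(2) = 4, g(3) = 22
  so the recurrence gives g(3) = 22.
From the proposed closed form g(n) = 3ⁿ - 5 + 2:
  g(3) = 24.
The recurrence gives 22 but the closed form gives 24, so the closed form does not satisfy the recurrence.

No, the closed form is incorrect.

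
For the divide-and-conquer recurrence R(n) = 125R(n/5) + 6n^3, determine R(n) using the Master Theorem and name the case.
Master Theorem template: R(n) = a·R(n/b) + f(n).
Here: a=125, b=5, f(n)=6n^3
Compute log_b(a) = log_5(125) = 3.
f(n) = 6n^3 = Θ(n^3). Case 2: R(n) = Θ(n^3 log n).

Case 2: R(n) = Θ(n^3 log n)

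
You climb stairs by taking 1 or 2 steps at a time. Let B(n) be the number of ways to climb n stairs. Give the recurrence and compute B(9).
Condition on the size of the last step (1 to 2): before it there were n-1, …, n-2 stairs climbed, and these cases are disjoint, so B(n) = B(n-1) + B(n-2) (Fibonacci-type sequence).
Initial conditions by direct count (compositions of i into parts ≤ 2): B(1) = 1; B(2) = 2.
Iterating the recurrence: B(3) = 3, B(4) = 5, B(5) = 8, B(6) = 13, B(7) = 21, B(8) = 34, B(9) = 55.

B(n) = B(n-1) + B(n-2), B(1) = 1, B(2) = 2; B(9) = 55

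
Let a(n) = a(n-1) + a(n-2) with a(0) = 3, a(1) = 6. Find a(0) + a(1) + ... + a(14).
Computing the sequence terms: 3, 6, 9, 15, 24, 39, 63, 102, 165, 267, 432, 699, 1131, 1830, 2961
Adding these values together:

7746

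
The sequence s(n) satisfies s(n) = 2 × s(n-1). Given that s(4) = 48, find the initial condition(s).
In general s(n) = 2ⁿ · s(0). At n = 4: s(0) = s(4) / 2^4 = 48 / 16 = 3.

s(0) = 3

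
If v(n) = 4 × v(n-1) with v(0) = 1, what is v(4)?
Computing step by step:
v(0) = 1
v(1) = 4 × 1 = 4
v(2) = 4 × 4 = 16
v(3) = 4 × 16 = 64
v(4) = 4 × 64 = 256

256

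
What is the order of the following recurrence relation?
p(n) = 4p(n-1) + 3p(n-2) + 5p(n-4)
The order is the largest lag k for which p(n-k) appears. Here the deepest term is p(n-4), so the order is 4.

Order 4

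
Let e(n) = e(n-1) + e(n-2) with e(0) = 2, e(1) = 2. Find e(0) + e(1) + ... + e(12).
Computing the sequence terms: 2, 2, 4, 6, 10, 16, 26, 42, 68, 110, 178, 288, 466
Adding these values together:

1218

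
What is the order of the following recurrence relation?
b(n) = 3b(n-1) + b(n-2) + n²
The order is the largest lag k for which b(n-k) appears. Here the deepest term is b(n-2) (the n² term is non-homogeneous and does not affect the order), so the order is 2.

Order 2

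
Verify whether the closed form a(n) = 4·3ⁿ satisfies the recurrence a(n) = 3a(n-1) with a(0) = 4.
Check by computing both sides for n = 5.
From the recurrence with a(0) = 4:
  a(0) = 4, a(1) = 12, a(2) = 36, a(3) = 108, a(4) = 324, a(5) = 972
  so the recurrence gives a(5) = 972.
From the proposed closed form a(n) = 4·3ⁿ:
  a(5) = 972.
Both sides give 972 at n = 5, and the initial condition(s) match, so the closed form is consistent.

Yes, the closed form is correct.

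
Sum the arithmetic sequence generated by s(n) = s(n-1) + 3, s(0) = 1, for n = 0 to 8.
Computing the sequence terms: 1, 4, 7, 10, 13, 16, 19, 22, 25
Adding these values together:

117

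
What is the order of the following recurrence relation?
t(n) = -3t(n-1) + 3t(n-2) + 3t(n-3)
The order is the largest lag k for which t(n-k) appears. Here the deepest term is t(n-3), so the order is 3.

Order 3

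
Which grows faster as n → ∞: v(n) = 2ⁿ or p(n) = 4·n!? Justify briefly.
Comparing growth rates:
Growth-rate hierarchy: log n ≺ any polynomial ≺ any exponential cⁿ (c>1) ≺ n! ≺ nⁿ.
factorial dominates exponential base 2 asymptotically.

p(n) grows faster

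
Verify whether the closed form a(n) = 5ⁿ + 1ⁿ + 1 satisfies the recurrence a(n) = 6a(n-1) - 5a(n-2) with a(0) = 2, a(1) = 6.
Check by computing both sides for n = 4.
From the recurrence with a(0) = 2, a(1) = 6:
  a(0) = 2, a(1) = 6, a(2) = 26, a(3) = 126, a(4) = 626
  so the recurrence gives a(4) = 626.
From the proposed closed form a(n) = 5ⁿ + 1ⁿ + 1:
  a(4) = 627.
The recurrence gives 626 but the closed form gives 627, so the closed form does not satisfy the recurrence.

No, the closed form is incorrect.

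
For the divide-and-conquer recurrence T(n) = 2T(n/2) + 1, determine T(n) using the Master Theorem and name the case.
Master Theorem template: T(n) = a·T(n/b) + f(n).
Here: a=2, b=2, f(n)=1
Compute log_b(a) = log_2(2) = 1.
f(n) = 1 = O(n^(1-ε)) with ε = 1. Case 1: T(n) = Θ(n^log_b(a)) = Θ(n).

Case 1: T(n) = Θ(n)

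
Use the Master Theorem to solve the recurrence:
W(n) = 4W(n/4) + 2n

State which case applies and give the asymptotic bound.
Master Theorem template: W(n) = a·W(n/b) + f(n).
Here: a=4, b=4, f(n)=2n
Compute log_b(a) = log_4(4) = 1.
f(n) = 2n = Θ(n). Case 2: W(n) = Θ(n log n).

Case 2: W(n) = Θ(n log n)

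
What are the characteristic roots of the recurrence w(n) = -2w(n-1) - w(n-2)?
Substitute w(n) = rⁿ and divide through by rⁿ⁻²: r² + 2r + 1 = 0
Factor: (r + 1)² = 0, so r = -1 (double root).
General solution: w(n) = (A + Bn)·(-1)ⁿ

Characteristic: r² + 2r + 1 = 0, Roots: r = -1 (double root)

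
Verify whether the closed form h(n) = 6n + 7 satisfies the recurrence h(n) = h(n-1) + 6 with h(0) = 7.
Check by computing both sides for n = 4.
From the recurrence with h(0) = 7:
  h(0) = 7, h(1) = 13, h(2) = 19, h(3) = 25, h(4) = 31
  so the recurrence gives h(4) = 31.
From the proposed closed form h(n) = 6n + 7:
  h(4) = 31.
Both sides give 31 at n = 4, and the initial condition(s) match, so the closed form is consistent.

Yes, the closed form is correct.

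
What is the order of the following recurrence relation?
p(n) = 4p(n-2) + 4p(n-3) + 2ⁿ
The order is the largest lag k for which p(n-k) appears. Here the deepest term is p(n-3) (the 2ⁿ term is non-homogeneous and does not affect the order), so the order is 3.

Order 3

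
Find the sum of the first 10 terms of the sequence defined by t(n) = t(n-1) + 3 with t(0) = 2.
Computing the sequence terms: 2, 5, 8, 11, 14, 17, 20, 23, 26, 29
Adding these values together:

155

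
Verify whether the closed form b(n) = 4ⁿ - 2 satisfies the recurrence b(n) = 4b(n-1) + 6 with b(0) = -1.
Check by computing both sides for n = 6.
From the recurrence with b(0) = -1:
  b(0) = -1, b(1) = 2, b(2) = 14, b(3) = 62, b(4) = 254, b(5) = 1022, b(6) = 4094
  so the recurrence gives b(6) = 4094.
From the proposed closed form b(n) = 4ⁿ - 2:
  b(6) = 4094.
Both sides give 4094 at n = 6, and the initial condition(s) match, so the closed form is consistent.

Yes, the closed form is correct.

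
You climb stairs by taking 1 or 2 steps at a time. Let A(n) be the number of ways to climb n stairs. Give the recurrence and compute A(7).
Condition on the size of the last step (1 to 2): before it there were n-1, …, n-2 stairs climbed, and these cases are disjoint, so A(n) = A(n-1) + A(n-2) (Fibonacci-type sequence).
Initial conditions by direct count (compositions of i into parts ≤ 2): A(1) = 1; A(2) = 2.
Iterating the recurrence: A(3) = 3, A(4) = 5, A(5) = 8, A(6) = 13, A(7) = 21.

A(n) = A(n-1) + A(n-2), A(1) = 1, A(2) = 2; A(7) = 21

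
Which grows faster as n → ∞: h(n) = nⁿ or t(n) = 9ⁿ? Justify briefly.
Comparing growth rates:
Growth-rate hierarchy: log n ≺ any polynomial ≺ any exponential cⁿ (c>1) ≺ n! ≺ nⁿ.
super-exponential nⁿ dominates exponential base 9 asymptotically.

h(n) grows faster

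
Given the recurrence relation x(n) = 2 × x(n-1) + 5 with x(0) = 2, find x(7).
Computing step by step:
x(0) = 2
x(1) = 2 × 2 + 5 = 9
x(2) = 2 × 9 + 5 = 23
x(3) = 2 × 23 + 5 = 51
x(4) = 2 × 51 + 5 = 107
x(5) = 2 × 107 + 5 = 219
x(6) = 2 × 219 + 5 = 443
x(7) = 2 × 443 + 5 = 891

891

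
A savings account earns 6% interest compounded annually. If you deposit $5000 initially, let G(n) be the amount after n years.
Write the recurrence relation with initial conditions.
Each year the balance grows by 6%, i.e. is multiplied by 1 + 6/100 = 1.06, so G(n) = 1.06 × G(n-1). The initial deposit gives G(0) = 5000.
Unrolling gives the closed form G(n) = 5000 × (1.06)ⁿ.

G(n) = 1.06 × G(n-1), G(0) = 5000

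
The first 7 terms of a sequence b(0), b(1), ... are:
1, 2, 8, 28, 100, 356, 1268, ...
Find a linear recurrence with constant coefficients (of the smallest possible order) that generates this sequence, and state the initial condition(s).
Look for the lowest-order linear relation among consecutive terms.
Observation: b(n) - 3·b(n-1) - (2)·b(n-2) = 0 holds for the shown terms, and no order-1 relation b(n) = α·b(n-1) + β fits.
Check at n=3: 3·8 + (2)·2 = 28. ✓

b(n) = 3b(n-1) + 2b(n-2), b(0) = 1, b(1) = 2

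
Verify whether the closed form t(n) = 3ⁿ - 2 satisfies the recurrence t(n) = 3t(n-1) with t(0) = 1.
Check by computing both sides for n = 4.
From the recurrence with t(0) = 1:
  t(0) = 1, t(1) = 3, t(2) = 9, t(3) = 27, t(4) = 81
  so the recurrence gives t(4) = 81.
From the proposed closed form t(n) = 3ⁿ - 2:
  t(4) = 79.
The recurrence gives 81 but the closed form gives 79, so the closed form does not satisfy the recurrence.

No, the closed form is incorrect.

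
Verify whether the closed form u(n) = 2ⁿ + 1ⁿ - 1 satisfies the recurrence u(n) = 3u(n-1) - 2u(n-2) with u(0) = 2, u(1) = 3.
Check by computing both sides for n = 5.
From the recurrence with u(0) = 2, u(1) = 3:
  u(0) = 2, u(1) = 3, u(2) = 5, u(3) = 9, u(4) = 17, u(5) = 33
  so the recurrence gives u(5) = 33.
From the proposed closed form u(n) = 2ⁿ + 1ⁿ - 1:
  u(5) = 32.
The recurrence gives 33 but the closed form gives 32, so the closed form does not satisfy the recurrence.

No, the closed form is incorrect.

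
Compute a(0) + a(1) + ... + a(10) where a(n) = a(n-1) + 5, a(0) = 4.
Computing the sequence terms: 4, 9, 14, 19, 24, 29, 34, 39, 44, 49, 54
Adding these values together:

319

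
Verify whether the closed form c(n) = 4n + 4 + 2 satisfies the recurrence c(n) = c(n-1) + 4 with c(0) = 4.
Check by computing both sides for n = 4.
From the recurrence with c(0) = 4:
  c(0) = 4, c(1) = 8, c(2) = 12, c(3) = 16, c(4) = 20
  so the recurrence gives c(4) = 20.
From the proposed closed form c(n) = 4n + 4 + 2:
  c(4) = 22.
The recurrence gives 20 but the closed form gives 22, so the closed form does not satisfy the recurrence.

No, the closed form is incorrect.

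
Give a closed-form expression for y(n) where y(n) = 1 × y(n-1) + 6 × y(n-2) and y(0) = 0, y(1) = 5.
Recurrence: y(n) = 1 × y(n-1) + 6 × y(n-2), initial: y(0) = 0, y(1) = 5.
Characteristic equation: r² - 1r - 6 = 0, which factors as (r - 3)(r + 2) = 0, so r = 3, -2. General solution y(n) = A·3ⁿ + B·(-2)ⁿ. From y(0) = 0: A + B = 0. From y(1) = 5: 3A - 2B = 5. Solving gives A = 1, B = -1.

y(n) = 3ⁿ - (-2)ⁿ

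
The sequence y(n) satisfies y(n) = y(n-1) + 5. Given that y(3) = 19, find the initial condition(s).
y(3) = y(0) + 3·5, so y(0) = 19 - 15 = 4.

y(0) = 4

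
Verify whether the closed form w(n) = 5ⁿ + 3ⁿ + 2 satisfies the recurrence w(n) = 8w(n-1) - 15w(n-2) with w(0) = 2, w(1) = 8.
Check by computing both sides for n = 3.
From the recurrence with w(0) = 2, w(1) = 8:
  w(0) = 2, w(1) = 8, w(2) = 34, w(3) = 152
  so the recurrence gives w(3) = 152.
From the proposed closed form w(n) = 5ⁿ + 3ⁿ + 2:
  w(3) = 154.
The recurrence gives 152 but the closed form gives 154, so the closed form does not satisfy the recurrence.

No, the closed form is incorrect.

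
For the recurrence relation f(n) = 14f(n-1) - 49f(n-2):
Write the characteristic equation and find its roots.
Substitute f(n) = rⁿ and divide through by rⁿ⁻²: r² - 14r + 49 = 0
Factor: (r - 7)² = 0, so r = 7 (double root).
General solution: f(n) = (A + Bn)·7ⁿ

Characteristic: r² - 14r + 49 = 0, Roots: r = 7 (double root)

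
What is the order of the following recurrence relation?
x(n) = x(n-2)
The order is the largest lag k for which x(n-k) appears. Here the deepest term is x(n-2), so the order is 2.

Order 2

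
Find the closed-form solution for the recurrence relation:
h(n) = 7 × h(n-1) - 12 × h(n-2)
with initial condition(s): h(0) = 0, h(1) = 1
Recurrence: h(n) = 7 × h(n-1) - 12 × h(n-2), initial: h(0) = 0, h(1) = 1.
Characteristic equation: r² - 7r + 12 = 0, which factors as (r - 4)(r - 3) = 0, so r = 4, 3. General solution h(n) = A·4ⁿ + B·3ⁿ. From h(0) = 0: A + B = 0. From h(1) = 1: 4A + 3B = 1. Solving gives A = 1, B = -1.

h(n) = 4ⁿ - 3ⁿ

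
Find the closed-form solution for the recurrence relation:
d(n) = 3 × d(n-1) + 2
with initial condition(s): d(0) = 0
Recurrence: d(n) = 3 × d(n-1) + 2, initial: d(0) = 0.
Try d(n) = A·3ⁿ + C. Substituting: A·3ⁿ + C = 3(A·3ⁿ⁻¹ + C) + 2 = A·3ⁿ + 3C + 2, so C = 3C + 2, giving C = -1. Then d(0) = A - 1 = 0 gives A = 1.

d(n) = 3ⁿ - 1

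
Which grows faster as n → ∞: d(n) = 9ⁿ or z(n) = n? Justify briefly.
Comparing growth rates:
Growth-rate hierarchy: log n ≺ any polynomial ≺ any exponential cⁿ (c>1) ≺ n! ≺ nⁿ.
exponential base 9 dominates polynomial degree 1 asymptotically.

d(n) grows faster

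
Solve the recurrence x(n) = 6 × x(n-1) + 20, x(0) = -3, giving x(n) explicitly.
Recurrence: x(n) = 6 × x(n-1) + 20, initial: x(0) = -3.
Try x(n) = A·6ⁿ + C. Substituting: A·6ⁿ + C = 6(A·6ⁿ⁻¹ + C) + 20 = A·6ⁿ + 6C + 20, so C = 6C + 20, giving C = -4. Then x(0) = A - 4 = -3 gives A = 1.

x(n) = 6ⁿ - 4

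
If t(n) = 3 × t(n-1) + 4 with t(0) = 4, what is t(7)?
Computing step by step:
t(0) = 4
t(1) = 3 × 4 + 4 = 16
t(2) = 3 × 16 + 4 = 52
t(3) = 3 × 52 + 4 = 160
t(4) = 3 × 160 + 4 = 484
t(5) = 3 × 484 + 4 = 1456
t(6) = 3 × 1456 + 4 = 4372
t(7) = 3 × 4372 + 4 = 13120

13120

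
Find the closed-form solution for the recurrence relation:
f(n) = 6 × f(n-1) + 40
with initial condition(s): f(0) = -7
Recurrence: f(n) = 6 × f(n-1) + 40, initial: f(0) = -7.
Try f(n) = A·6ⁿ + C. Substituting: A·6ⁿ + C = 6(A·6ⁿ⁻¹ + C) + 40 = A·6ⁿ + 6C + 40, so C = 6C + 40, giving C = -8. Then f(0) = A - 8 = -7 gives A = 1.

f(n) = 6ⁿ - 8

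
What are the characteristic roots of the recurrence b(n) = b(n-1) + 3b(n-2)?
Substitute b(n) = rⁿ and divide through by rⁿ⁻²: r² - r - 3 = 0
Discriminant: 1² + 4·3 = 13, not a perfect square, so by the quadratic formula r = (1 ± √13)/2.
General solution: b(n) = A·r₁ⁿ + B·r₂ⁿ where r₁,r₂ = (1 ± √13)/2

Characteristic: r² - r - 3 = 0, Roots: r = (1 ± √13)/2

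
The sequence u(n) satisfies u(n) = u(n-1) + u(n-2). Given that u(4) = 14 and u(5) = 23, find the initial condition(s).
Work backwards using u(k) = u(k+2) - u(k+1):
u(3) = u(5) - u(4) = 23 - 14 = 9
u(2) = u(4) - u(3) = 14 - 9 = 5
u(1) = u(3) - u(2) = 9 - 5 = 4
u(0) = u(2) - u(1) = 5 - 4 = 1

u(0) = 1, u(1) = 4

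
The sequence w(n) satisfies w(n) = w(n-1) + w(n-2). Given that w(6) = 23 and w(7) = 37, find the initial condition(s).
Work backwards using w(k) = w(k+2) - w(k+1):
w(5) = w(7) - w(6) = 37 - 23 = 14
w(4) = w(6) - w(5) = 23 - 14 = 9
w(3) = w(5) - w(4) = 14 - 9 = 5
w(2) = w(4) - w(3) = 9 - 5 = 4
w(1) = w(3) - w(2) = 5 - 4 = 1
w(0) = w(2) - w(1) = 4 - 1 = 3

w(0) = 3, w(1) = 1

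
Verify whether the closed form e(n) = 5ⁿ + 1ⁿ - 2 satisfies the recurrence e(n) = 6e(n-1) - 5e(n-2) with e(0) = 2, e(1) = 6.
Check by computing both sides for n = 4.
From the recurrence with e(0) = 2, e(1) = 6:
  e(0) = 2, e(1) = 6, e(2) = 26, e(3) = 126, e(4) = 626
  so the recurrence gives e(4) = 626.
From the proposed closed form e(n) = 5ⁿ + 1ⁿ - 2:
  e(4) = 624.
The recurrence gives 626 but the closed form gives 624, so the closed form does not satisfy the recurrence.

No, the closed form is incorrect.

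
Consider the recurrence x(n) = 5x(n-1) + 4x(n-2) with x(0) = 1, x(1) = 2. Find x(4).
Computing the sequence terms:
1, 2, 14, 78, 446

446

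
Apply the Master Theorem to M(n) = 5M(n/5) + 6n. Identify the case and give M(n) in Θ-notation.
Master Theorem template: M(n) = a·M(n/b) + f(n).
Here: a=5, b=5, f(n)=6n
Compute log_b(a) = log_5(5) = 1.
f(n) = 6n = Θ(n). Case 2: M(n) = Θ(n log n).

Case 2: M(n) = Θ(n log n)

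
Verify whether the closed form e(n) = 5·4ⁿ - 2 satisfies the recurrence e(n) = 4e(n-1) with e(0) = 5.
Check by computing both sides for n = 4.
From the recurrence with e(0) = 5:
  e(0) = 5, e(1) = 20, e(2) = 80, e(3) = 320, e(4) = 1280
  so the recurrence gives e(4) = 1280.
From the proposed closed form e(n) = 5·4ⁿ - 2:
  e(4) = 1278.
The recurrence gives 1280 but the closed form gives 1278, so the closed form does not satisfy the recurrence.

No, the closed form is incorrect.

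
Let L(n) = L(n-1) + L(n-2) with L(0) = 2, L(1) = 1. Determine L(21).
Computing the sequence terms:
2, 1, 3, 4, 7, 11, 18, 29, 47, 76, 123, 199, 322, 521, 843, 1364, 2207, 3571, 5778, 9349, 15127, 24476

24476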